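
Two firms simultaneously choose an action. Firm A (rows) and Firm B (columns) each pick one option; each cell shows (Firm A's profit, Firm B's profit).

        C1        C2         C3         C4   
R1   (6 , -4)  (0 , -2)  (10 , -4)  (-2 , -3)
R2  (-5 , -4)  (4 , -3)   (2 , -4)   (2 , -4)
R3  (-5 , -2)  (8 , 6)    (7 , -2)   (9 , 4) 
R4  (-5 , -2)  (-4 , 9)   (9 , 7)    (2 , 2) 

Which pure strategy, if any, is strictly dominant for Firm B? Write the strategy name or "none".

C2 vs C1: R1: -2>-4, R2: -3>-4, R3: 6>-2, R4: 9>-2.
C2 vs C3: R1: -2>-4, R2: -3>-4, R3: 6>-2, R4: 9>7.
C2 vs C4: R1: -2>-3, R2: -3>-4, R3: 6>4, R4: 9>2.
C2 strictly beats every other strategy against every opponent action, so it is strictly dominant.

C2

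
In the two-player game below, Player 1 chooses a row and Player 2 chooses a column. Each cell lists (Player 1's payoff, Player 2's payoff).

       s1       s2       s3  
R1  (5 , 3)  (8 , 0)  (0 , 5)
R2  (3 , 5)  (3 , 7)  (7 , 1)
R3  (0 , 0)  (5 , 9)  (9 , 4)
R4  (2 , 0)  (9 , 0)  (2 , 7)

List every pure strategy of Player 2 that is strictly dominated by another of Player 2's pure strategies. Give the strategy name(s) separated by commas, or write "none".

s1 is not dominated — it holds its own against s2 at R1 (3>0); s3 at R2 (5>1).
s2 is not dominated — it holds its own against s1 at R2 (7>5); s3 at R2 (7>1).
s3: no other strategy beats it everywhere (s1 at R1 (5>3); s2 at R1 (5>0)).

none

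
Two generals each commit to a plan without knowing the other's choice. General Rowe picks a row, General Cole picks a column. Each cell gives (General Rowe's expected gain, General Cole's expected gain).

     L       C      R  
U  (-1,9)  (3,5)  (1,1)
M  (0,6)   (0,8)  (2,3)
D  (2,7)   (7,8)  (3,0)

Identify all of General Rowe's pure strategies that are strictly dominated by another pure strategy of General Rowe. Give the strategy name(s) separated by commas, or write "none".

U is strictly dominated by D (L: 2>-1, C: 7>3, R: 3>1).
M is strictly dominated by D (L: 2>0, C: 7>0, R: 3>2).
Nothing dominates D: U at L (2>-1); M at L (2>0).

U, M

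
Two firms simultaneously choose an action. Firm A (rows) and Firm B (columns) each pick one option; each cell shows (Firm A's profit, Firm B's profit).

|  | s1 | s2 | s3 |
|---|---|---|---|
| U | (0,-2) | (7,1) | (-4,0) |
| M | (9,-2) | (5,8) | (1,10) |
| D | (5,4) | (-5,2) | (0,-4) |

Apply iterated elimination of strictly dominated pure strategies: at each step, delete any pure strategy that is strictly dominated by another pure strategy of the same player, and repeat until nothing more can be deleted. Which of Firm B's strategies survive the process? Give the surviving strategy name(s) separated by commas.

s2, s3

Row D is eliminated: M beats it against every remaining column (s1: 9>5, s2: 5>-5, s3: 1>0).
For Firm B, s2 strictly dominates s1 on the remaining rows (U: 1>-2, M: 8>-2); eliminate s1.
Among the remaining strategies, none is strictly dominated by another pure strategy of the same player, so the elimination stops.
Surviving strategies — Firm A: {U, M}; Firm B: {s2, s3}.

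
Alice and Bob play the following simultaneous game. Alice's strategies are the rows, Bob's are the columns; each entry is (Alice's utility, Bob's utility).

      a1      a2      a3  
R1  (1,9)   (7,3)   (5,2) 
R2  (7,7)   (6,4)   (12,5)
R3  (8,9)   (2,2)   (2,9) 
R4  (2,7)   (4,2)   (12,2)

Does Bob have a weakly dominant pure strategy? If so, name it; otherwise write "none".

a1

a1 vs a2: R1: 9>3, R2: 7>4, R3: 9>2, R4: 7>2.
a1 vs a3: R1: 9>2, R2: 7>5, R3: 9=9, R4: 7>2.
a1 is at least as good as every other strategy against every opponent action, so it is weakly dominant.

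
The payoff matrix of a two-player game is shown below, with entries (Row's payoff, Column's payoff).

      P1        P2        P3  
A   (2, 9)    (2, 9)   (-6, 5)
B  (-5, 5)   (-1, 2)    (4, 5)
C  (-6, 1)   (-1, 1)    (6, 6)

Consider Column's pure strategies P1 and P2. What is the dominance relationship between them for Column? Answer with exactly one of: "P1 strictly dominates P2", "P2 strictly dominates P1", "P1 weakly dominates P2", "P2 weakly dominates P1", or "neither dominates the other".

P1's payoffs vs P2's, by Row's action — A: 9=9, B: 5>2, C: 1=1.
P1 is at least as good everywhere and strictly better somewhere (tied only at A, C), so P1 weakly but not strictly dominates P2.

P1 weakly dominates P2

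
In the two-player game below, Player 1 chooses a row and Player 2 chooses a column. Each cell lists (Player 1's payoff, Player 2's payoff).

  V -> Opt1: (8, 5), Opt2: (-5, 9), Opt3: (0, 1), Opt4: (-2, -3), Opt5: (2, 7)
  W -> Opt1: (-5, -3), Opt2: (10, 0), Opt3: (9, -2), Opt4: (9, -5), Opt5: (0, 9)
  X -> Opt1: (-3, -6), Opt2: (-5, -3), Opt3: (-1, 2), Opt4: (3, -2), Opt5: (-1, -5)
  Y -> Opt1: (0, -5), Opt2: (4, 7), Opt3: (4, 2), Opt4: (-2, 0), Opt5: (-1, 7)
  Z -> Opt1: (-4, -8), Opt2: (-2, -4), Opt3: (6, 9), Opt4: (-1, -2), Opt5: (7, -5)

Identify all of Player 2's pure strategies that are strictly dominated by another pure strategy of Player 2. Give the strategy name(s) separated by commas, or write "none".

Opt1: dominated, since Opt2 does at least as well everywhere (V: 9>5, W: 0>-3, X: -3>-6, Y: 7>-5, Z: -4>-8).
Opt2 is not dominated — it holds its own against Opt1 at V (9>5); Opt3 at V (9>1); Opt4 at V (9>-3); Opt5 at V (9>7).
Nothing dominates Opt3: Opt1 at W (-2>-3); Opt2 at X (2>-3); Opt4 at V (1>-3); Opt5 at X (2>-5).
Opt4: dominated, since Opt3 does at least as well everywhere (V: 1>-3, W: -2>-5, X: 2>-2, Y: 2>0, Z: 9>-2).
Opt5 is not dominated — it holds its own against Opt1 at V (7>5); Opt2 at W (9>0); Opt3 at V (7>1); Opt4 at V (7>-3).

Opt1, Opt4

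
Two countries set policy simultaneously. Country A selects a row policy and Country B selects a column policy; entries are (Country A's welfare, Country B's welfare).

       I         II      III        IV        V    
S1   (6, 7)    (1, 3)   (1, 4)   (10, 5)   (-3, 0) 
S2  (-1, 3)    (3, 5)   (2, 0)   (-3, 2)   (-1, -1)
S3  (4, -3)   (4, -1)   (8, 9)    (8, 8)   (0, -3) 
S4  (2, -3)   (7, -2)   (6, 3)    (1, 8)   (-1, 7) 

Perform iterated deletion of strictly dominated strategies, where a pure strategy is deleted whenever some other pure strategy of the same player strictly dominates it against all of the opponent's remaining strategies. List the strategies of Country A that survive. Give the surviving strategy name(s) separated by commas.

S1, S3

For Country A, S3 strictly dominates S2 on the remaining columns (I: 4>-1, II: 4>3, III: 8>2, IV: 8>-3, V: 0>-1); eliminate S2.
Country B's strategy II is strictly dominated by III (S1: 4>3, S3: 9>-1, S4: 3>-2) and is removed.
For Country A, S3 strictly dominates S4 on the remaining columns (I: 4>2, III: 8>6, IV: 8>1, V: 0>-1); eliminate S4.
For Country B, III strictly dominates V on the remaining rows (S1: 4>0, S3: 9>-3); eliminate V.
Among the remaining strategies, none is strictly dominated by another pure strategy of the same player, so the elimination stops.
Surviving strategies — Country A: {S1, S3}; Country B: {I, III, IV}.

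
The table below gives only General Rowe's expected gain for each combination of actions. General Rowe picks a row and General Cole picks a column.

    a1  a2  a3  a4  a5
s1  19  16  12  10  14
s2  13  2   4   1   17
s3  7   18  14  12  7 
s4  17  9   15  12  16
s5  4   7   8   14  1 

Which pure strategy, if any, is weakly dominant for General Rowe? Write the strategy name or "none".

s1 fails to dominate s2 at a5 (14<17).
s2 fails to dominate s1 at a1 (13<19).
s3 fails to dominate s1 at a1 (7<19).
s4 fails to dominate s1 at a1 (17<19).
s5 fails to dominate s1 at a1 (4<19).
No single strategy dominates all the others.

none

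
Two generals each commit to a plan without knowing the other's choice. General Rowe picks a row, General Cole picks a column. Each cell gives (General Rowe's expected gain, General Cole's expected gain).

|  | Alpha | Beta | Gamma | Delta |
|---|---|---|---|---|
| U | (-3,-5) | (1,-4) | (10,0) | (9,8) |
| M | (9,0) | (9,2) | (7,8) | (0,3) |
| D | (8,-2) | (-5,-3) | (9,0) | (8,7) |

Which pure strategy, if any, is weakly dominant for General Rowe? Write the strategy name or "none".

U fails to dominate M at Alpha (-3<9).
M fails to dominate U at Gamma (7<10).
D fails to dominate U at Beta (-5<1).
No single strategy dominates all the others.

none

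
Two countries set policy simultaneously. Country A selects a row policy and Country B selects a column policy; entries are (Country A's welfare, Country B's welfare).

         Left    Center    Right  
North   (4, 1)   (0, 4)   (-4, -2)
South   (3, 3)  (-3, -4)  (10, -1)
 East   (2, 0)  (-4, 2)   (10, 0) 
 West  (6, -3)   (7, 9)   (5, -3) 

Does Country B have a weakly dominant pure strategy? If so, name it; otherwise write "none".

Left fails to dominate Center at North (1<4).
Center fails to dominate Left at South (-4<3).
Right fails to dominate Left at North (-2<1).
No single strategy dominates all the others.

none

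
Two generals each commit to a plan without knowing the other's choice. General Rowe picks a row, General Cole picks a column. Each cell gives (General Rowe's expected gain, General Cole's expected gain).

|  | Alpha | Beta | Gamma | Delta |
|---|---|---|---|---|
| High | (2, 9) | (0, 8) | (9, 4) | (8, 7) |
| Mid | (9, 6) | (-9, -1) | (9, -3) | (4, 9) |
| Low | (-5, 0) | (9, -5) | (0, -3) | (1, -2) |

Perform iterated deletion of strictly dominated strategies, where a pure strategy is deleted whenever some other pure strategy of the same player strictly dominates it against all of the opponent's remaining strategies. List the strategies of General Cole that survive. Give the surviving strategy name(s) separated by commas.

Alpha, Delta

Column Beta is eliminated: Alpha beats it against every remaining row (High: 9>8, Mid: 6>-1, Low: 0>-5).
For General Rowe, High strictly dominates Low on the remaining columns (Alpha: 2>-5, Gamma: 9>0, Delta: 8>1); eliminate Low.
Column Gamma is eliminated: Alpha beats it against every remaining row (High: 9>4, Mid: 6>-3).
Among the remaining strategies, none is strictly dominated by another pure strategy of the same player, so the elimination stops.
Surviving strategies — General Rowe: {High, Mid}; General Cole: {Alpha, Delta}.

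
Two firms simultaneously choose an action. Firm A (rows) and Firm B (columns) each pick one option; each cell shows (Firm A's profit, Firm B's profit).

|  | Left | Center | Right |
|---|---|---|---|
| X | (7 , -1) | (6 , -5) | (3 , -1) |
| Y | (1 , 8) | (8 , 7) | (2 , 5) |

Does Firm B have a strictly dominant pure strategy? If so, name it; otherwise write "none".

none

Left fails to dominate Right at X (-1=-1).
Center fails to dominate Left at X (-5<-1).
Right fails to dominate Left at X (-1=-1).
No single strategy dominates all the others.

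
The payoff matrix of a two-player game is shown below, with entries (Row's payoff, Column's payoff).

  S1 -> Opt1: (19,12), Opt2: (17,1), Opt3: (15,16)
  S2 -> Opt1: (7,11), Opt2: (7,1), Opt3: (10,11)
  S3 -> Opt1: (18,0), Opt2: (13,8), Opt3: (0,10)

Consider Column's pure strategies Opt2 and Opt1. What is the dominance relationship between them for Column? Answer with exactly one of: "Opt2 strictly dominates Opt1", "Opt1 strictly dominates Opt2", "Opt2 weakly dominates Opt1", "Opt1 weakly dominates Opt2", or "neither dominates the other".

neither dominates the other

Opt2's payoffs vs Opt1's, by Row's action — S1: 1<12, S2: 1<11, S3: 8>0.
Opt2 does better at S3 but worse at S1, S2; neither strategy dominates the other.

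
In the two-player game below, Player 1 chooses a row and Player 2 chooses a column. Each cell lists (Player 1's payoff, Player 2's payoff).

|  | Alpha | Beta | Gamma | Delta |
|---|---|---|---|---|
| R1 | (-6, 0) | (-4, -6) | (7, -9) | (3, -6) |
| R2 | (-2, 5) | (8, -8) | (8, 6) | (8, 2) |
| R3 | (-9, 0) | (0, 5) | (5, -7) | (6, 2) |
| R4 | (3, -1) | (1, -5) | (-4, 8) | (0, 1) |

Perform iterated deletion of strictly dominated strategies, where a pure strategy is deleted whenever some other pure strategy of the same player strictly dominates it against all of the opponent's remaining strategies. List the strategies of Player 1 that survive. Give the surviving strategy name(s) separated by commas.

R2

Row R1 is eliminated: R2 beats it against every remaining column (Alpha: -2>-6, Beta: 8>-4, Gamma: 8>7, Delta: 8>3).
Player 1's strategy R3 is strictly dominated by R2 (Alpha: -2>-9, Beta: 8>0, Gamma: 8>5, Delta: 8>6) and is removed.
For Player 2, Gamma strictly dominates Alpha on the remaining rows (R2: 6>5, R4: 8>-1); eliminate Alpha.
Player 1's strategy R4 is strictly dominated by R2 (Beta: 8>1, Gamma: 8>-4, Delta: 8>0) and is removed.
Player 2's strategy Beta is strictly dominated by Gamma (R2: 6>-8) and is removed.
Player 2's strategy Delta is strictly dominated by Gamma (R2: 6>2) and is removed.
Among the remaining strategies, none is strictly dominated by another pure strategy of the same player, so the elimination stops.
Surviving strategies — Player 1: {R2}; Player 2: {Gamma}.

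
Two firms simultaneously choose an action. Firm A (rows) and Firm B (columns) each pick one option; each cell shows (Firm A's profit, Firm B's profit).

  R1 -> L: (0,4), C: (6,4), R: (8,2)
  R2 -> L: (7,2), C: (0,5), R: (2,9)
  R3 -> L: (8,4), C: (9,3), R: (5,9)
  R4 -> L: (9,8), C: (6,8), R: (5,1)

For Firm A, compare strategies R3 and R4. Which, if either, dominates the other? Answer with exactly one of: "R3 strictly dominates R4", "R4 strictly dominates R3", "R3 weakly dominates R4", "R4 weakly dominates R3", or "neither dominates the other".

R3's payoffs vs R4's, by Firm B's action — L: 8<9, C: 9>6, R: 5=5.
R3 does better at C but worse at L; neither strategy dominates the other.

neither dominates the other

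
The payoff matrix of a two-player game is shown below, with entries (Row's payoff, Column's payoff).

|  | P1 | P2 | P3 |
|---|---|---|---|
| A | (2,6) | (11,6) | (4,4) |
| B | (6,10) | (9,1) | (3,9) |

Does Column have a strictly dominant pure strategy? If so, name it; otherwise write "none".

P1 fails to dominate P2 at A (6=6).
P2 fails to dominate P1 at A (6=6).
P3 fails to dominate P1 at A (4<6).
No single strategy dominates all the others.

none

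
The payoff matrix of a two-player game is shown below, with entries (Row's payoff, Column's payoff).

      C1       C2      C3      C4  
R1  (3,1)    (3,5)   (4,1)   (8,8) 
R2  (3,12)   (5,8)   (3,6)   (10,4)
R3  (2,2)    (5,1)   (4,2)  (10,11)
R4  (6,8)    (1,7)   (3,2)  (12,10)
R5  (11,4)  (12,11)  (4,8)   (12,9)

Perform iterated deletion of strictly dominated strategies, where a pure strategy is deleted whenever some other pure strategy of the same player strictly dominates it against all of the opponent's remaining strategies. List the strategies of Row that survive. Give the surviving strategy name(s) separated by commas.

Row's strategy R2 is strictly dominated by R5 (C1: 11>3, C2: 12>5, C3: 4>3, C4: 12>10) and is removed.
For Column, C4 strictly dominates C1 on the remaining rows (R1: 8>1, R3: 11>2, R4: 10>8, R5: 9>4); eliminate C1.
Column's strategy C3 is strictly dominated by C4 (R1: 8>1, R3: 11>2, R4: 10>2, R5: 9>8) and is removed.
Row R1 is eliminated: R3 beats it against every remaining column (C2: 5>3, C4: 10>8).
Row R3 is eliminated: R5 beats it against every remaining column (C2: 12>5, C4: 12>10).
Among the remaining strategies, none is strictly dominated by another pure strategy of the same player, so the elimination stops.
Surviving strategies — Row: {R4, R5}; Column: {C2, C4}.

R4, R5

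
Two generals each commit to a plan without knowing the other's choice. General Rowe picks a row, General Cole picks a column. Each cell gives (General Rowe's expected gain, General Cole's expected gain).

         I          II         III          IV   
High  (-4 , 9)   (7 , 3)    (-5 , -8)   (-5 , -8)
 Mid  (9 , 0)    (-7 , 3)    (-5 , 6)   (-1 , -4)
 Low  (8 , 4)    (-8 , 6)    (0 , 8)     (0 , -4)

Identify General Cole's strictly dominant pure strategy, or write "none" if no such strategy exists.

I fails to dominate II at Mid (0<3).
II fails to dominate I at High (3<9).
III fails to dominate I at High (-8<9).
IV fails to dominate I at High (-8<9).
No single strategy dominates all the others.

none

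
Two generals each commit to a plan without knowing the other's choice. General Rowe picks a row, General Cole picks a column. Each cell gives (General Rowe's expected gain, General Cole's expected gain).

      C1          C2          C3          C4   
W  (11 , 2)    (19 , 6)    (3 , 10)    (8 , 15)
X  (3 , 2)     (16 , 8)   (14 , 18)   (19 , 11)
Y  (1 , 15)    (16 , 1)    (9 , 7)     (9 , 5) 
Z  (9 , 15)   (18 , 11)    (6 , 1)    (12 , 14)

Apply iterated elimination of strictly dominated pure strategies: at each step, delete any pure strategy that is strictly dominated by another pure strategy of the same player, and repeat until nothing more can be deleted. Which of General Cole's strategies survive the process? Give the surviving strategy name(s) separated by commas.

For General Cole, C4 strictly dominates C2 on the remaining rows (W: 15>6, X: 11>8, Y: 5>1, Z: 14>11); eliminate C2.
General Rowe's strategy Y is strictly dominated by X (C1: 3>1, C3: 14>9, C4: 19>9) and is removed.
Among the remaining strategies, none is strictly dominated by another pure strategy of the same player, so the elimination stops.
Surviving strategies — General Rowe: {W, X, Z}; General Cole: {C1, C3, C4}.

C1, C3, C4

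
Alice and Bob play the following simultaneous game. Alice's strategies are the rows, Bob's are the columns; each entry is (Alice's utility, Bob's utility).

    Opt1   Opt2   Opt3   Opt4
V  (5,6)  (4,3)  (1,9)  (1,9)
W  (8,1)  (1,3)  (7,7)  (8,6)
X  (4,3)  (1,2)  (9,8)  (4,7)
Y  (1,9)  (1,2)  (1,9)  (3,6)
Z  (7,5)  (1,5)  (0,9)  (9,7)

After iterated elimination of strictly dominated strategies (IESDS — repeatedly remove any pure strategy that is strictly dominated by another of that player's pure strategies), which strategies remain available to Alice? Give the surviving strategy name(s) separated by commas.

Bob's strategy Opt2 is strictly dominated by Opt3 (V: 9>3, W: 7>3, X: 8>2, Y: 9>2, Z: 9>5) and is removed.
Row V is eliminated: W beats it against every remaining column (Opt1: 8>5, Opt3: 7>1, Opt4: 8>1).
For Alice, W strictly dominates Y on the remaining columns (Opt1: 8>1, Opt3: 7>1, Opt4: 8>3); eliminate Y.
For Bob, Opt3 strictly dominates Opt1 on the remaining rows (W: 7>1, X: 8>3, Z: 9>5); eliminate Opt1.
Bob's strategy Opt4 is strictly dominated by Opt3 (W: 7>6, X: 8>7, Z: 9>7) and is removed.
Alice's strategy W is strictly dominated by X (Opt3: 9>7) and is removed.
Row Z is eliminated: X beats it against every remaining column (Opt3: 9>0).
Among the remaining strategies, none is strictly dominated by another pure strategy of the same player, so the elimination stops.
Surviving strategies — Alice: {X}; Bob: {Opt3}.

X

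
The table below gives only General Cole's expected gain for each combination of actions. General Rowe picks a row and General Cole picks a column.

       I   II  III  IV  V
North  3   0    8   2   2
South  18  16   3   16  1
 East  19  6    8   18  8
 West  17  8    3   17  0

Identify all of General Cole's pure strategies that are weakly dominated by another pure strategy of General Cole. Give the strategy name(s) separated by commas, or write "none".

I is not dominated — it holds its own against II at North (3>0); III at South (18>3); IV at North (3>2); V at North (3>2).
I weakly dominates II — North: 3>0, South: 18>16, East: 19>6, West: 17>8.
III is not dominated — it holds its own against I at North (8>3); II at North (8>0); IV at North (8>2); V at North (8>2).
IV: dominated, since I does at least as well everywhere (North: 3>2, South: 18>16, East: 19>18, West: 17=17).
V: dominated, since I does at least as well everywhere (North: 3>2, South: 18>1, East: 19>8, West: 17>0).

II, IV, V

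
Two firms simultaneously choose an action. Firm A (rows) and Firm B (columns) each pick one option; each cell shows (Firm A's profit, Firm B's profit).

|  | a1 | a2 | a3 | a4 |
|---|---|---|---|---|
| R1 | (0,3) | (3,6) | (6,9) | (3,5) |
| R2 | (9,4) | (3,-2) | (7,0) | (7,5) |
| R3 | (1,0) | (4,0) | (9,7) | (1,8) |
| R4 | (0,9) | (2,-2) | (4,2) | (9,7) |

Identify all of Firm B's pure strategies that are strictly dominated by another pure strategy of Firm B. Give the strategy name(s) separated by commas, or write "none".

a2

Nothing dominates a1: a2 at R2 (4>-2); a3 at R2 (4>0); a4 at R4 (9>7).
a2: dominated, since a3 does at least as well everywhere (R1: 9>6, R2: 0>-2, R3: 7>0, R4: 2>-2).
Nothing dominates a3: a1 at R1 (9>3); a2 at R1 (9>6); a4 at R1 (9>5).
a4: no other strategy beats it everywhere (a1 at R1 (5>3); a2 at R2 (5>-2); a3 at R2 (5>0)).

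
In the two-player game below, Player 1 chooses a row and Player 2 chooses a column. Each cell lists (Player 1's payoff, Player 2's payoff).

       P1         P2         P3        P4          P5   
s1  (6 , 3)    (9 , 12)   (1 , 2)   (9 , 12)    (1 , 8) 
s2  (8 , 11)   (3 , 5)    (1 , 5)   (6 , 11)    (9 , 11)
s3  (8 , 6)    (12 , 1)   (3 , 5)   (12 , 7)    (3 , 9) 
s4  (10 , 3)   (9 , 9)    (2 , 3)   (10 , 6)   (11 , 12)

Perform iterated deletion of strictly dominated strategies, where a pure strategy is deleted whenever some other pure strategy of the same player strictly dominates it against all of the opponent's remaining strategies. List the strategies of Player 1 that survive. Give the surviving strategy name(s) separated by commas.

Player 1's strategy s1 is strictly dominated by s3 (P1: 8>6, P2: 12>9, P3: 3>1, P4: 12>9, P5: 3>1) and is removed.
For Player 1, s4 strictly dominates s2 on the remaining columns (P1: 10>8, P2: 9>3, P3: 2>1, P4: 10>6, P5: 11>9); eliminate s2.
Player 2's strategy P1 is strictly dominated by P4 (s3: 7>6, s4: 6>3) and is removed.
Player 2's strategy P2 is strictly dominated by P5 (s3: 9>1, s4: 12>9) and is removed.
For Player 2, P4 strictly dominates P3 on the remaining rows (s3: 7>5, s4: 6>3); eliminate P3.
Column P4 is eliminated: P5 beats it against every remaining row (s3: 9>7, s4: 12>6).
Player 1's strategy s3 is strictly dominated by s4 (P5: 11>3) and is removed.
Among the remaining strategies, none is strictly dominated by another pure strategy of the same player, so the elimination stops.
Surviving strategies — Player 1: {s4}; Player 2: {P5}.

s4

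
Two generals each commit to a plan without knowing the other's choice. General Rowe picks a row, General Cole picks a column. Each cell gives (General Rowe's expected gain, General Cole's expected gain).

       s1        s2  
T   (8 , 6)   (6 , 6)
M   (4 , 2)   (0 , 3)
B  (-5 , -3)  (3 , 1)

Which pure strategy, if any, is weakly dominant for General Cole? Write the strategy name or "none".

s2 vs s1: T: 6=6, M: 3>2, B: 1>-3.
s2 is at least as good as every other strategy against every opponent action, so it is weakly dominant.

s2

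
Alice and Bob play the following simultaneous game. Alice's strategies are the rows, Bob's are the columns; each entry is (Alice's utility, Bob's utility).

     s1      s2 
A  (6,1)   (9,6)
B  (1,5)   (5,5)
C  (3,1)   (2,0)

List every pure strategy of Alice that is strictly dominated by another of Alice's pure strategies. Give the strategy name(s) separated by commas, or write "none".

B, C

A is not dominated — it holds its own against B at s1 (6>1); C at s1 (6>3).
B: dominated, since A does at least as well everywhere (s1: 6>1, s2: 9>5).
A strictly dominates C — s1: 6>3, s2: 9>2.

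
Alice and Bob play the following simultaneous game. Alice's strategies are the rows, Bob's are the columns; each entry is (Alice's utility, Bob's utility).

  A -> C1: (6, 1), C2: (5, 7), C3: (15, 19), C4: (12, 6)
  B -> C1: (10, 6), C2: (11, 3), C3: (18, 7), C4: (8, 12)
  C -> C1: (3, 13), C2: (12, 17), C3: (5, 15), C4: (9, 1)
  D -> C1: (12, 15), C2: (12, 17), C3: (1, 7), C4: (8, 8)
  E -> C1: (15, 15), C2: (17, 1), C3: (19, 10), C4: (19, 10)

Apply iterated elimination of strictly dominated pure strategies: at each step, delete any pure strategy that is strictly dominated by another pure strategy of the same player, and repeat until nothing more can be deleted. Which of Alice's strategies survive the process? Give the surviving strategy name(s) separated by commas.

E

For Alice, E strictly dominates A on the remaining columns (C1: 15>6, C2: 17>5, C3: 19>15, C4: 19>12); eliminate A.
For Alice, E strictly dominates B on the remaining columns (C1: 15>10, C2: 17>11, C3: 19>18, C4: 19>8); eliminate B.
For Alice, E strictly dominates C on the remaining columns (C1: 15>3, C2: 17>12, C3: 19>5, C4: 19>9); eliminate C.
Row D is eliminated: E beats it against every remaining column (C1: 15>12, C2: 17>12, C3: 19>1, C4: 19>8).
For Bob, C1 strictly dominates C2 on the remaining rows (E: 15>1); eliminate C2.
Bob's strategy C3 is strictly dominated by C1 (E: 15>10) and is removed.
For Bob, C1 strictly dominates C4 on the remaining rows (E: 15>10); eliminate C4.
Among the remaining strategies, none is strictly dominated by another pure strategy of the same player, so the elimination stops.
Surviving strategies — Alice: {E}; Bob: {C1}.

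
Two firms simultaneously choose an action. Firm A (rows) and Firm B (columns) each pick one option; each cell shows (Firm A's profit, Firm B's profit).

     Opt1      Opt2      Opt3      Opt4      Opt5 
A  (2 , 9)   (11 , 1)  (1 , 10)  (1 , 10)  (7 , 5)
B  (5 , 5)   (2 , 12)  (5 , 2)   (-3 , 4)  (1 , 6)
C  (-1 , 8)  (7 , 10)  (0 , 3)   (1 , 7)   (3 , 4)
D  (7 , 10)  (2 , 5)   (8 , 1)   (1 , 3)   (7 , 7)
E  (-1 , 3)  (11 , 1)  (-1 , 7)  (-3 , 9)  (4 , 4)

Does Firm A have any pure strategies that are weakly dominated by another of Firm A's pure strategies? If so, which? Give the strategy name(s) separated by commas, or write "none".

A is not dominated — it holds its own against B at Opt2 (11>2); C at Opt1 (2>-1); D at Opt2 (11>2); E at Opt1 (2>-1).
B: dominated, since D does at least as well everywhere (Opt1: 7>5, Opt2: 2=2, Opt3: 8>5, Opt4: 1>-3, Opt5: 7>1).
C: dominated, since A does at least as well everywhere (Opt1: 2>-1, Opt2: 11>7, Opt3: 1>0, Opt4: 1=1, Opt5: 7>3).
Nothing dominates D: A at Opt1 (7>2); B at Opt1 (7>5); C at Opt1 (7>-1); E at Opt1 (7>-1).
E is weakly dominated by A (Opt1: 2>-1, Opt2: 11=11, Opt3: 1>-1, Opt4: 1>-3, Opt5: 7>4).

B, C, E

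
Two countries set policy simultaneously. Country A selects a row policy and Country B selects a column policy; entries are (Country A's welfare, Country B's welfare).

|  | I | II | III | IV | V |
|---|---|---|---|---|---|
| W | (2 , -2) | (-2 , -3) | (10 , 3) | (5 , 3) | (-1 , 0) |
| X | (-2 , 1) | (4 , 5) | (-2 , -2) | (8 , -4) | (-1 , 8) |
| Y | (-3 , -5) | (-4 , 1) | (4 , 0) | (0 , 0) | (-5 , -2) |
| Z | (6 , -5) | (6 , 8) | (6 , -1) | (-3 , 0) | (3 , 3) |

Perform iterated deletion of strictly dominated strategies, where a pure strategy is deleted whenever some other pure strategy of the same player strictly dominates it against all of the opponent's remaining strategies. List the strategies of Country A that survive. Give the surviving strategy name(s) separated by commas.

W, X, Z

For Country A, W strictly dominates Y on the remaining columns (I: 2>-3, II: -2>-4, III: 10>4, IV: 5>0, V: -1>-5); eliminate Y.
Column I is eliminated: V beats it against every remaining row (W: 0>-2, X: 8>1, Z: 3>-5).
Among the remaining strategies, none is strictly dominated by another pure strategy of the same player, so the elimination stops.
Surviving strategies — Country A: {W, X, Z}; Country B: {II, III, IV, V}.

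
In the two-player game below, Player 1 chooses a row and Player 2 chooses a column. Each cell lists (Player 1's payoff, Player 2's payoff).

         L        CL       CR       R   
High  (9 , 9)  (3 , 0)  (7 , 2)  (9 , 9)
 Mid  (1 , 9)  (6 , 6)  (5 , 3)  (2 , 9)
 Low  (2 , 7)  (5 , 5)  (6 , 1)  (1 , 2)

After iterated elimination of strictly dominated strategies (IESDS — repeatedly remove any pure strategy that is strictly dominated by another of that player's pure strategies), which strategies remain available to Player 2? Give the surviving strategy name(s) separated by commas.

L, R

Column CL is eliminated: L beats it against every remaining row (High: 9>0, Mid: 9>6, Low: 7>5).
Player 1's strategy Mid is strictly dominated by High (L: 9>1, CR: 7>5, R: 9>2) and is removed.
Row Low is eliminated: High beats it against every remaining column (L: 9>2, CR: 7>6, R: 9>1).
For Player 2, L strictly dominates CR on the remaining rows (High: 9>2); eliminate CR.
Among the remaining strategies, none is strictly dominated by another pure strategy of the same player, so the elimination stops.
Surviving strategies — Player 1: {High}; Player 2: {L, R}.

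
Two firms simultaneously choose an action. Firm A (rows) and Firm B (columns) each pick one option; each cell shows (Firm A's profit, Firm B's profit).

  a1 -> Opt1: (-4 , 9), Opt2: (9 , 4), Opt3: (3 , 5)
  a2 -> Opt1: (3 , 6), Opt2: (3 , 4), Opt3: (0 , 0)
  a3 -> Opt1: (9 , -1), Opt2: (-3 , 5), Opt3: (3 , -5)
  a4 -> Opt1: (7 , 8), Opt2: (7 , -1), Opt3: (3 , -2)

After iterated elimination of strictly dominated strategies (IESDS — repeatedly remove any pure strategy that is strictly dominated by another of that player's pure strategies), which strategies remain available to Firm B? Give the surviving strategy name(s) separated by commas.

Opt1, Opt2

For Firm A, a4 strictly dominates a2 on the remaining columns (Opt1: 7>3, Opt2: 7>3, Opt3: 3>0); eliminate a2.
Column Opt3 is eliminated: Opt1 beats it against every remaining row (a1: 9>5, a3: -1>-5, a4: 8>-2).
Among the remaining strategies, none is strictly dominated by another pure strategy of the same player, so the elimination stops.
Surviving strategies — Firm A: {a1, a3, a4}; Firm B: {Opt1, Opt2}.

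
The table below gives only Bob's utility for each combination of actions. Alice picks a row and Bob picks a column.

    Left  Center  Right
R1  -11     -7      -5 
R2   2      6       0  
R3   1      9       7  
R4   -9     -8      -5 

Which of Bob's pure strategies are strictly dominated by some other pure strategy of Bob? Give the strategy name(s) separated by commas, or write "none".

Left: dominated, since Center does at least as well everywhere (R1: -7>-11, R2: 6>2, R3: 9>1, R4: -8>-9).
Nothing dominates Center: Left at R1 (-7>-11); Right at R2 (6>0).
Right is not dominated — it holds its own against Left at R1 (-5>-11); Center at R1 (-5>-7).

Left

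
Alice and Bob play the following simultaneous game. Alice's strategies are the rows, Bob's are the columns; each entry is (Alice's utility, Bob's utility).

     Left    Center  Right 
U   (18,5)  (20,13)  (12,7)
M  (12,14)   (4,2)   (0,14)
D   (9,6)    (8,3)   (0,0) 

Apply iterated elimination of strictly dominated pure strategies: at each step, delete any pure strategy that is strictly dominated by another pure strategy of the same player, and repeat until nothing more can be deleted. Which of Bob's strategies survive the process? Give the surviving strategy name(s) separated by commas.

Center

Alice's strategy M is strictly dominated by U (Left: 18>12, Center: 20>4, Right: 12>0) and is removed.
Row D is eliminated: U beats it against every remaining column (Left: 18>9, Center: 20>8, Right: 12>0).
For Bob, Center strictly dominates Left on the remaining rows (U: 13>5); eliminate Left.
For Bob, Center strictly dominates Right on the remaining rows (U: 13>7); eliminate Right.
Among the remaining strategies, none is strictly dominated by another pure strategy of the same player, so the elimination stops.
Surviving strategies — Alice: {U}; Bob: {Center}.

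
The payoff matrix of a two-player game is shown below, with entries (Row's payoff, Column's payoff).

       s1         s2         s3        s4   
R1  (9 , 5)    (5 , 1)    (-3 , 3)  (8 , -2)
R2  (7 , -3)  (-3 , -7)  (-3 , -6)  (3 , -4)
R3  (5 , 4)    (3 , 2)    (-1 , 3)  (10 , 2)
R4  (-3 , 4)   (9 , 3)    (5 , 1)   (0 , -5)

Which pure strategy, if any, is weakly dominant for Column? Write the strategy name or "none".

s1 vs s2: R1: 5>1, R2: -3>-7, R3: 4>2, R4: 4>3.
s1 vs s3: R1: 5>3, R2: -3>-6, R3: 4>3, R4: 4>1.
s1 vs s4: R1: 5>-2, R2: -3>-4, R3: 4>2, R4: 4>-5.
s1 is at least as good as every other strategy against every opponent action, so it is weakly dominant.

s1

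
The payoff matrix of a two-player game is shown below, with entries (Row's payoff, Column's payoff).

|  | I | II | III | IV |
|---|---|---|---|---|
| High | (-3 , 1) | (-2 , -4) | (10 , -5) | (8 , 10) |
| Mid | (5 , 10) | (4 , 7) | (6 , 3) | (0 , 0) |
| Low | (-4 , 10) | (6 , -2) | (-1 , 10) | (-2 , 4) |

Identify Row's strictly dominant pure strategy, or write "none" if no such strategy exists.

none

High fails to dominate Mid at I (-3<5).
Mid fails to dominate High at III (6<10).
Low fails to dominate High at I (-4<-3).
No single strategy dominates all the others.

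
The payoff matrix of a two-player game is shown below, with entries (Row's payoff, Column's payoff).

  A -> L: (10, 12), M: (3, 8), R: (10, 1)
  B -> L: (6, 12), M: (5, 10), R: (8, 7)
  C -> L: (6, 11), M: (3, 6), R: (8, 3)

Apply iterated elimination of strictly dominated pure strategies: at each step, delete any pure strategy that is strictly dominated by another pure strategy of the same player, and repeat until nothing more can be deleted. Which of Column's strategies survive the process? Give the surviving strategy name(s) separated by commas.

L

For Column, L strictly dominates M on the remaining rows (A: 12>8, B: 12>10, C: 11>6); eliminate M.
Row B is eliminated: A beats it against every remaining column (L: 10>6, R: 10>8).
Row's strategy C is strictly dominated by A (L: 10>6, R: 10>8) and is removed.
For Column, L strictly dominates R on the remaining rows (A: 12>1); eliminate R.
Among the remaining strategies, none is strictly dominated by another pure strategy of the same player, so the elimination stops.
Surviving strategies — Row: {A}; Column: {L}.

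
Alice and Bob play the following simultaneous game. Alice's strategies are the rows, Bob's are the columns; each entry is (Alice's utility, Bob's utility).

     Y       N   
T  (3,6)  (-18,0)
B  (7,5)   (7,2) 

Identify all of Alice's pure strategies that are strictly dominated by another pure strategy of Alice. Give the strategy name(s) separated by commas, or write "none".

B strictly dominates T — Y: 7>3, N: 7>-18.
Nothing dominates B: T at Y (7>3).

T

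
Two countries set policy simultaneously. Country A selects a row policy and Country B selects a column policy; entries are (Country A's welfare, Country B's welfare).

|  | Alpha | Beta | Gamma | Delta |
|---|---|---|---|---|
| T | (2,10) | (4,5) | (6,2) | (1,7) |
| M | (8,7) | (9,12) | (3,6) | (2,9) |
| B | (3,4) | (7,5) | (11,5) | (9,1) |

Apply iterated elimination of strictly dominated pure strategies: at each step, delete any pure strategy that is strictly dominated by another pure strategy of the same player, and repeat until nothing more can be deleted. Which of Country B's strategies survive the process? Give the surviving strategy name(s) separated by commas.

Row T is eliminated: B beats it against every remaining column (Alpha: 3>2, Beta: 7>4, Gamma: 11>6, Delta: 9>1).
Column Alpha is eliminated: Beta beats it against every remaining row (M: 12>7, B: 5>4).
For Country B, Beta strictly dominates Delta on the remaining rows (M: 12>9, B: 5>1); eliminate Delta.
Among the remaining strategies, none is strictly dominated by another pure strategy of the same player, so the elimination stops.
Surviving strategies — Country A: {M, B}; Country B: {Beta, Gamma}.

Beta, Gamma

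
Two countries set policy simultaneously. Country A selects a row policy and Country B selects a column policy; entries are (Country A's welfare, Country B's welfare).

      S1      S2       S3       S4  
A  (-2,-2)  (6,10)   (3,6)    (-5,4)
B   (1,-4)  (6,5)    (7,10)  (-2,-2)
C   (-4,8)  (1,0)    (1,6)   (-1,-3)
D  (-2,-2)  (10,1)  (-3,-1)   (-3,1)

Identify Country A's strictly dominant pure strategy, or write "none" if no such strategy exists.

none

A fails to dominate B at S1 (-2<1).
B fails to dominate A at S2 (6=6).
C fails to dominate A at S1 (-4<-2).
D fails to dominate A at S1 (-2=-2).
No single strategy dominates all the others.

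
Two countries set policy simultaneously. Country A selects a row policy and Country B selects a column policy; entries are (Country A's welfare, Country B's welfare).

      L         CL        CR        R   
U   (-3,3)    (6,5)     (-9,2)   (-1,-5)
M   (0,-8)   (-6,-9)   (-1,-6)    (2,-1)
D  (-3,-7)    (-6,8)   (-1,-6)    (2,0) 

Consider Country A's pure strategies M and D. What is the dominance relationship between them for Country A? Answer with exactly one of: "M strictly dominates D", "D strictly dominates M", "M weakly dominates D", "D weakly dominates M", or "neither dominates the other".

M weakly dominates D

M's payoffs vs D's, by Country B's action — L: 0>-3, CL: -6=-6, CR: -1=-1, R: 2=2.
M is at least as good everywhere and strictly better somewhere (tied only at CL, CR, R), so M weakly but not strictly dominates D.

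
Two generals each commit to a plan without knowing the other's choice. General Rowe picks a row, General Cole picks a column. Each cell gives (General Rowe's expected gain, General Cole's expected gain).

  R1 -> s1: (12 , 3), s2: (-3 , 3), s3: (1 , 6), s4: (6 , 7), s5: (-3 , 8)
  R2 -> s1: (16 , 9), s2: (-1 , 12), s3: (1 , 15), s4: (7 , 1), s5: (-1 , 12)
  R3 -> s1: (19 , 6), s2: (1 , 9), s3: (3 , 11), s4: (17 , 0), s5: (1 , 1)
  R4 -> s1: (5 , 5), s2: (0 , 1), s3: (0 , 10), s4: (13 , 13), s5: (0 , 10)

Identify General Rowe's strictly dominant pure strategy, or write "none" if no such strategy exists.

R3

R3 vs R1: s1: 19>12, s2: 1>-3, s3: 3>1, s4: 17>6, s5: 1>-3.
R3 vs R2: s1: 19>16, s2: 1>-1, s3: 3>1, s4: 17>7, s5: 1>-1.
R3 vs R4: s1: 19>5, s2: 1>0, s3: 3>0, s4: 17>13, s5: 1>0.
R3 strictly beats every other strategy against every opponent action, so it is strictly dominant.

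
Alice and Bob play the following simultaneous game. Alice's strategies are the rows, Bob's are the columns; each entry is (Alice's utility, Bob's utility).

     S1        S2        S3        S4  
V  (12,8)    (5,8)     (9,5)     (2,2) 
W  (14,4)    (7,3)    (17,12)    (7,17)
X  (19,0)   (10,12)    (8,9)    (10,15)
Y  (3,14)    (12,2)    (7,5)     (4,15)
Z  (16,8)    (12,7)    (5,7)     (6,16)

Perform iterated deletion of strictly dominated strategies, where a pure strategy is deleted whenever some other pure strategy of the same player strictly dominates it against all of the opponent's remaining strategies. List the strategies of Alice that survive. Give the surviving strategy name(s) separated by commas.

X

Alice's strategy V is strictly dominated by W (S1: 14>12, S2: 7>5, S3: 17>9, S4: 7>2) and is removed.
For Bob, S4 strictly dominates S1 on the remaining rows (W: 17>4, X: 15>0, Y: 15>14, Z: 16>8); eliminate S1.
Bob's strategy S2 is strictly dominated by S4 (W: 17>3, X: 15>12, Y: 15>2, Z: 16>7) and is removed.
Alice's strategy Y is strictly dominated by W (S3: 17>7, S4: 7>4) and is removed.
For Alice, W strictly dominates Z on the remaining columns (S3: 17>5, S4: 7>6); eliminate Z.
Bob's strategy S3 is strictly dominated by S4 (W: 17>12, X: 15>9) and is removed.
Row W is eliminated: X beats it against every remaining column (S4: 10>7).
Among the remaining strategies, none is strictly dominated by another pure strategy of the same player, so the elimination stops.
Surviving strategies — Alice: {X}; Bob: {S4}.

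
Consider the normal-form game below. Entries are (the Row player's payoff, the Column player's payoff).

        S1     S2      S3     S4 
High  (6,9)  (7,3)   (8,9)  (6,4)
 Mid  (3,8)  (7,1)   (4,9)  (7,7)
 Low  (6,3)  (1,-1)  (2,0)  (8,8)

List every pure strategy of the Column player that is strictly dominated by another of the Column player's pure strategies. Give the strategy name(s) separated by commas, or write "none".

S1 is not dominated — it holds its own against S2 at High (9>3); S3 at High (9=9); S4 at High (9>4).
S2 is strictly dominated by S1 (High: 9>3, Mid: 8>1, Low: 3>-1).
Nothing dominates S3: S1 at High (9=9); S2 at High (9>3); S4 at High (9>4).
S4 is not dominated — it holds its own against S1 at Low (8>3); S2 at High (4>3); S3 at Low (8>0).

S2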